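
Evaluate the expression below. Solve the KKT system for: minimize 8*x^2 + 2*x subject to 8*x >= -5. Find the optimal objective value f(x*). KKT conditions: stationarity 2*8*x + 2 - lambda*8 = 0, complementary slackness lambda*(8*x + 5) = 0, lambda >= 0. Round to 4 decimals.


Step 1: Try lambda = 0 (constraint inactive).
Stationarity: 2*8*x + 2 = 0
x* = -2/(2*8) = -0.125
Check constraint: 8*-0.125 = -1.0 >= -5 -- satisfied.
Step 2: Compute optimal value.
f(x*) = 8*(-0.125)^2 + 2*(-0.125) = -0.125


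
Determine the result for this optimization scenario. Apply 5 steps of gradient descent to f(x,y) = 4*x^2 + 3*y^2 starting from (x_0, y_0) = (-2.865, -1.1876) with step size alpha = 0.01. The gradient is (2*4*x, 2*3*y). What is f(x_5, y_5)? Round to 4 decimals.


Gradient descent on f(x,y) = 4*x^2 + 3*y^2.
Starting point: (-2.865, -1.1876), alpha = 0.01
Step 1: grad_x = 2*4*-2.865 = -22.92, grad_y = 2*3*-1.1876 = -7.1256
  x_1 = -2.865 - 0.01*-22.92 = -2.6358
  y_1 = -1.1876 - 0.01*-7.1256 = -1.1163
Step 2: grad_x = 2*4*-2.6358 = -21.0864, grad_y = 2*3*-1.1163 = -6.6981
  x_2 = -2.6358 - 0.01*-21.0864 = -2.4249
  y_2 = -1.1163 - 0.01*-6.6981 = -1.0494
Step 3: grad_x = 2*4*-2.4249 = -19.3995, grad_y = 2*3*-1.0494 = -6.2962
  x_3 = -2.4249 - 0.01*-19.3995 = -2.2309
  y_3 = -1.0494 - 0.01*-6.2962 = -0.9864
Step 4: grad_x = 2*4*-2.2309 = -17.8475, grad_y = 2*3*-0.9864 = -5.9184
  x_4 = -2.2309 - 0.01*-17.8475 = -2.0525
  y_4 = -0.9864 - 0.01*-5.9184 = -0.9272
Step 5: grad_x = 2*4*-2.0525 = -16.4197, grad_y = 2*3*-0.9272 = -5.5633
  x_5 = -2.0525 - 0.01*-16.4197 = -1.8883
  y_5 = -0.9272 - 0.01*-5.5633 = -0.8716
f(-1.8883, -0.8716) = 4*(-1.8883)^2 + 3*(-0.8716)^2 = 16.5412


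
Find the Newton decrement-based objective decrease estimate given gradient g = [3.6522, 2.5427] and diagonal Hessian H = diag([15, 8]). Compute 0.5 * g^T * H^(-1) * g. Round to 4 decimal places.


Step 1: H is diagonal, so H^(-1) * g = [0.2435, 0.3178].
Step 2: g^T H^(-1) g = sum_i g_i^2 / H_ii
  = (3.6522)^2/15 + (2.5427)^2/8
  = 0.8892 + 0.8082 = 1.6974
Step 3: Objective decrease = 0.5 * g^T H^(-1) g = 0.8487


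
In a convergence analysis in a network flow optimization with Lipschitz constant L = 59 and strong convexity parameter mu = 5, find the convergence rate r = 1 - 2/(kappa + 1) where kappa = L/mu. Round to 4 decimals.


Step 1: Compute the condition number.
kappa = L/mu = 59/5 = 11.8
Step 2: Compute the convergence rate.
r = 1 - 2/(kappa + 1) = 1 - 2*mu/(L + mu) = (L - mu)/(L + mu) = 54/64 = 0.8438


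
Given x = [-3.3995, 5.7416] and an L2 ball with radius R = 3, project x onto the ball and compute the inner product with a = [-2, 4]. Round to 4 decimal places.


Step 1: Compute ||x|| (intermediates to 6 decimals).
||x|| = sqrt((-3.3995)^2 + 5.7416^2) = 6.672524
Step 2: Project.
Since ||x|| > R, scale = R/||x|| = 3/6.672524 = 0.449605, proj(x) = scale * x
proj(x) = [-1.528432, 2.581452]
Step 3: Dot product.
a^T * proj(x) = -2*(-1.528432) + 4*2.581452 = 13.3827


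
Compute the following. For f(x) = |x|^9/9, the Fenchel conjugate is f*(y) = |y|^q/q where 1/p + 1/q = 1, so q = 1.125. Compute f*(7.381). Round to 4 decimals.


The conjugate exponent q satisfies 1/p + 1/q = 1.
p = 9, so q = 9/(9 - 1) = 1.125
|y|^q = 7.381^1.125 = 9.4761
f*(7.381) = 9.4761 / 1.125 = 8.4232


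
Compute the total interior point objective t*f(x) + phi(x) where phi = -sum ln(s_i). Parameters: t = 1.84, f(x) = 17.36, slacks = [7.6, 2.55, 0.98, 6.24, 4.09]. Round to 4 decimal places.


Step 1: Compute log-barrier.
ln values: [2.0281, 0.9361, -0.0202, 1.831, 1.4085]
phi = -(2.0281 + 0.9361 - 0.0202 + 1.831 + 1.4085) = -6.1836
Step 2: Compute augmented objective.
t*f(x) = 1.84*17.36 = 31.9424
Total = 31.9424 - 6.1836 = 25.7588


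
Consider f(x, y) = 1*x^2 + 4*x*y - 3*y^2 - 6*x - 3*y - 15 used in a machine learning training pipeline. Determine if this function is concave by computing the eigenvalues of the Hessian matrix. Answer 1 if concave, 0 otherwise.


The Hessian of f(x,y) = 1*x^2 + 4*x*y - 3*y^2 - 6*x - 3*y - 15 is:
H = [[2, 4], [4, -6]]
Trace = 2 - 6 = -4
Determinant = 2*-6 - (4)^2 = -28
Discriminant = (-4)^2 - 4*-28 = 128.0
Eigenvalues: lambda_1 = -7.6569, lambda_2 = 3.6569
The function is not concave.

0


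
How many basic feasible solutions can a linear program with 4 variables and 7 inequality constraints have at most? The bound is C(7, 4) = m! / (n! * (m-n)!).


Each vertex corresponds to some choice of n active constraints out of m, so the number of vertices is at most C(m, n) = m! / (n!(m-n)!).
m = 7, n = 4
Numerator: 7 * 6 * 5 * 4
Denominator: 4! = 24
C(7, 4) = 35


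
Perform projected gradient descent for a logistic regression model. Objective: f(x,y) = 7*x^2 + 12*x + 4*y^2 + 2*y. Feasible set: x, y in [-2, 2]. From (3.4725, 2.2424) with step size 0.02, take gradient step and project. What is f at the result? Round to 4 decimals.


Step 1: Compute gradient at (3.4725, 2.2424).
grad_x = 2*7*3.4725 + 12 = 60.615
grad_y = 2*4*2.2424 + 2 = 19.9392
Step 2: Gradient step.
x_raw = 3.4725 - 0.02*60.615 = 2.2602
y_raw = 2.2424 - 0.02*19.9392 = 1.8436
Step 3: Project onto [-2, 2].
x_proj = clip(2.2602) = 2.0
y_proj = clip(1.8436) = 1.8436
Step 4: Evaluate f.
f(2.0, 1.8436) = 69.2829


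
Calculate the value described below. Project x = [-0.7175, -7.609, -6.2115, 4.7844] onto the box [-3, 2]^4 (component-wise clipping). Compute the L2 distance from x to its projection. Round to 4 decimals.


Project each component onto [-3, 2].
clip(-0.7175) = -0.7175, clip(-7.609) = -3.0, clip(-6.2115) = -3.0, clip(4.7844) = 2.0
Projection = [-0.7175, -3.0, -3.0, 2.0]
Squared diffs: [0.0, 21.2429, 10.3137, 7.7529]
Distance = sqrt(39.3095) = 6.2697


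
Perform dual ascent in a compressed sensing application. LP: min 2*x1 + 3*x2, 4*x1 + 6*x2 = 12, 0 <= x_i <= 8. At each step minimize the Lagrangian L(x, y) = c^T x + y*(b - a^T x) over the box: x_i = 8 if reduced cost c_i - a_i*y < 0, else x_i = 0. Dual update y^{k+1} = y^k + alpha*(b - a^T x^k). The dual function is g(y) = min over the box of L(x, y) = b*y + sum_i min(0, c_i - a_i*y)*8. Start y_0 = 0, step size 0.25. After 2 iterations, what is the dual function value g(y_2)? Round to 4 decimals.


Dual ascent for LP: min 2*x1 + 3*x2, 4*x1 + 6*x2 = 12, 0 <= x_i <= 8
Step 1: y^k = 0.0, reduced costs: (2.0, 3.0)
  x^k = (0.0, 0.0), subgradient = b - a^T x = 12.0
  y^{k+1} = 0.0 + 0.25*12.0 = 3.0
Step 2: y^k = 3.0, reduced costs: (-10.0, -15.0)
  x^k = (8.0, 8.0), subgradient = b - a^T x = -68.0
  y^{k+1} = 3.0 + 0.25*-68.0 = -14.0
Dual objective at y_2 = -14.0: reduced costs (58.0, 87.0), box minimizer x = (0.0, 0.0)
g(y_2) = b*y + (c1 - a1*y)*x1 + (c2 - a2*y)*x2 = 12*(-14.0) + 58.0*0.0 + 87.0*0.0 = -168.0 + 0.0 + 0.0 = -168.0


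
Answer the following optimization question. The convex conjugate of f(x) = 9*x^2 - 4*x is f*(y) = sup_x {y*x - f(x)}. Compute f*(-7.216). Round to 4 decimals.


f*(y) = sup_x {y*x - a*x^2 - b*x} = sup_x {(y-b)*x - a*x^2}
FOC: (y - b) - 2a*x = 0 => x* = (y - b)/(2a)
x* = (-7.216 + 4)/(2*9) = -0.1787
f*(-7.216) = (y-b)^2/(4a) = (-7.216 + 4)^2/(4*9)
= 10.3427/36 = 0.2873


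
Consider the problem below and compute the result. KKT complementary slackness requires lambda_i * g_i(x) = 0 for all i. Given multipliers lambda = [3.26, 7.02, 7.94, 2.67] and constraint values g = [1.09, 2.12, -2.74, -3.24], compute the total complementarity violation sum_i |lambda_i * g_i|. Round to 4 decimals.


KKT complementary slackness check:
lambda_1 * g_1 = 3.26 * 1.09 = 3.5534
lambda_2 * g_2 = 7.02 * 2.12 = 14.8824
lambda_3 * g_3 = 7.94 * -2.74 = -21.7556
lambda_4 * g_4 = 2.67 * -3.24 = -8.6508
Total violation = 3.5534 + 14.8824 + 21.7556 + 8.6508 = 48.8422


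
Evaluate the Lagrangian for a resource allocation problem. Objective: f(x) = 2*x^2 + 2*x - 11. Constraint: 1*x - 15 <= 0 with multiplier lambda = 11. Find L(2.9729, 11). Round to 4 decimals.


Step 1: Evaluate f(x).
f(2.9729) = 2*2.9729^2 + 2*2.9729 - 11 = 12.6221
Step 2: Evaluate g(x).
g(2.9729) = 1*2.9729 - 15 = -12.0271
Step 3: Compute Lagrangian.
L = 12.6221 + 11*-12.0271 = -119.676


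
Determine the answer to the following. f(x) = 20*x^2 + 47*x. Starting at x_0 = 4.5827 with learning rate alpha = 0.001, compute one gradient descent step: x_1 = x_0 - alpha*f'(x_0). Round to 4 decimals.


We compute the gradient at x_0 and apply the update.
f'(x) = 40*x + 47
f'(4.5827) = 40*4.5827 + 47 = 230.308
x_1 = 4.5827 - 0.001*230.308 = 4.3524


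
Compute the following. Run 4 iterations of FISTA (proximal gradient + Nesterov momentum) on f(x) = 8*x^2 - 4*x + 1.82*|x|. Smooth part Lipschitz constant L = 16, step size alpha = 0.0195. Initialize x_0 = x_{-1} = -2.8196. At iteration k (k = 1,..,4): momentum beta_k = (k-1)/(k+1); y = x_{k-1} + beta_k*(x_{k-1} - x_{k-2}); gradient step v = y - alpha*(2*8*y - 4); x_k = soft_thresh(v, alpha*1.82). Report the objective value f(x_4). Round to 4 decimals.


FISTA on f(x) = 8*x^2 - 4*x + 1.82*|x|
L = 16, alpha = 0.0195
Iteration 1: beta = 0.0, y = -2.8196 + 0.0*(-2.8196 + 2.8196) = -2.8196
  grad(y) = -49.1136, v = y - alpha*grad = -1.8619
  prox(v) = soft_thresh(-1.8619, 0.0355) = -1.8264
Iteration 2: beta = 0.3333, y = -1.8264 + 0.3333*(-1.8264 + 2.8196) = -1.4953
  grad(y) = -27.9252, v = y - alpha*grad = -0.9508
  prox(v) = soft_thresh(-0.9508, 0.0355) = -0.9153
Iteration 3: beta = 0.5, y = -0.9153 + 0.5*(-0.9153 + 1.8264) = -0.4597
  grad(y) = -11.3559, v = y - alpha*grad = -0.2383
  prox(v) = soft_thresh(-0.2383, 0.0355) = -0.2028
Iteration 4: beta = 0.6, y = -0.2028 + 0.6*(-0.2028 + 0.9153) = 0.2247
  grad(y) = -0.4052, v = y - alpha*grad = 0.2326
  prox(v) = soft_thresh(0.2326, 0.0355) = 0.1971
f(x_4) = 8*0.1971^2 - 4*0.1971 + 1.82*|0.1971| = -0.1189


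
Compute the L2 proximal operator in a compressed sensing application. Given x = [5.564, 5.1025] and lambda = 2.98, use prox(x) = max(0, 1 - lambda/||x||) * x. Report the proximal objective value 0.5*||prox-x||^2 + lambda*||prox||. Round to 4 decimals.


Step 1: Compute ||x||.
||x|| = 7.5494
Step 2: Compute scaling factor.
scale = max(0, 1 - 2.98/7.5494) = 0.6053
Step 3: prox(x) = [3.3677, 3.0884]
||prox(x)|| = 4.5694
Step 4: Proximal objective.
0.5*||prox-x||^2 = 4.4402
lambda*||prox|| = 13.6168
Total = 18.057


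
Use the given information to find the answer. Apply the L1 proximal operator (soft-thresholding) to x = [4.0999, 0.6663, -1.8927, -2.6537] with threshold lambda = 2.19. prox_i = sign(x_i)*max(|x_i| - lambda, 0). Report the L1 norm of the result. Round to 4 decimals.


Soft-thresholding with lambda = 2.19:
prox(4.0999) = sign(4.0999)*max(|4.0999| - 2.19, 0) = 1.9099
prox(0.6663) = sign(0.6663)*max(|0.6663| - 2.19, 0) = 0.0
prox(-1.8927) = sign(-1.8927)*max(|-1.8927| - 2.19, 0) = 0.0
prox(-2.6537) = sign(-2.6537)*max(|-2.6537| - 2.19, 0) = -0.4637
prox(x) = [1.9099, 0.0, 0.0, -0.4637]
||prox(x)||_1 = 1.9099 + 0.0 + 0.0 + 0.4637 = 2.3736


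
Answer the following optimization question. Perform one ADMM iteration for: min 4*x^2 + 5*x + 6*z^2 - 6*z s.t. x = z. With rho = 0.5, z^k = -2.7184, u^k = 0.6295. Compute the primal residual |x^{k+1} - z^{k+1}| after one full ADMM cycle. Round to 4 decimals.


ADMM iteration with rho = 0.5, z^k = -2.7184, u^k = 0.6295
Step 1: x-update.
Minimize 4*x^2 + 5*x + (0.5/2)*(x + 2.7184 + 0.6295)^2
FOC: (2*4 + 0.5)*x = -5 + 0.5*(-2.7184 - 0.6295)
x^{k+1} = -0.7852
Step 2: z-update.
Minimize 6*z^2 - 6*z + (0.5/2)*(-0.7852 - z + 0.6295)^2
FOC: (2*6 + 0.5)*z = 6 + 0.5*(-0.7852 + 0.6295)
z^{k+1} = 0.4738
Step 3: u-update.
u^{k+1} = 0.6295 - 0.7852 - 0.4738 = -0.6294
Step 4: Primal residual = |-0.7852 - 0.4738| = 1.2589


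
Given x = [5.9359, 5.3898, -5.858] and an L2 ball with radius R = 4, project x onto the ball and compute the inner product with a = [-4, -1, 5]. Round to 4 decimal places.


Step 1: Compute ||x|| (intermediates to 6 decimals).
||x|| = sqrt(5.9359^2 + 5.3898^2 + (-5.858)^2) = 9.929804
Step 2: Project.
Since ||x|| > R, scale = R/||x|| = 4/9.929804 = 0.402828, proj(x) = scale * x
proj(x) = [2.391147, 2.171162, -2.359766]
Step 3: Dot product.
a^T * proj(x) = -4*2.391147 - 1*2.171162 + 5*(-2.359766) = -23.5346


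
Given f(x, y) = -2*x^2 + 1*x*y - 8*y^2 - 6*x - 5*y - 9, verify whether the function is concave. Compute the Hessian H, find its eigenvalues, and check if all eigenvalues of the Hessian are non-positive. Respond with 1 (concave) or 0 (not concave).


The Hessian of f(x,y) = -2*x^2 + 1*x*y - 8*y^2 - 6*x - 5*y - 9 is:
H = [[-4, 1], [1, -16]]
Trace = -4 - 16 = -20
Determinant = -4*-16 - (1)^2 = 63
Discriminant = (-20)^2 - 4*63 = 148.0
Eigenvalues: lambda_1 = -16.0828, lambda_2 = -3.9172
The function is concave.

1


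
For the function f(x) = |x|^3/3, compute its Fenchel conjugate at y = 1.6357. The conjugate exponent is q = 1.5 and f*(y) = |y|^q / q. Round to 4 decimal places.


The conjugate exponent q satisfies 1/p + 1/q = 1.
p = 3, so q = 3/(3 - 1) = 1.5
|y|^q = 1.6357^1.5 = 2.092
f*(1.6357) = 2.092 / 1.5 = 1.3946


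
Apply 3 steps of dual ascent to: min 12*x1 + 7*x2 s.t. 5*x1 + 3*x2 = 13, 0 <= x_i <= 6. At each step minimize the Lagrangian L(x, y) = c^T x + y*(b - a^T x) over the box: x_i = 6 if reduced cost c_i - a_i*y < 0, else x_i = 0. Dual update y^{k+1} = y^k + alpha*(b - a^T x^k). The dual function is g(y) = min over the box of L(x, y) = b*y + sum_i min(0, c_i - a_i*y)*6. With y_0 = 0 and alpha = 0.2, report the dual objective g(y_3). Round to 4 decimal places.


Dual ascent for LP: min 12*x1 + 7*x2, 5*x1 + 3*x2 = 13, 0 <= x_i <= 6
Step 1: y^k = 0.0, reduced costs: (12.0, 7.0)
  x^k = (0.0, 0.0), subgradient = b - a^T x = 13.0
  y^{k+1} = 0.0 + 0.2*13.0 = 2.6
Step 2: y^k = 2.6, reduced costs: (-1.0, -0.8)
  x^k = (6.0, 6.0), subgradient = b - a^T x = -35.0
  y^{k+1} = 2.6 + 0.2*-35.0 = -4.4
Step 3: y^k = -4.4, reduced costs: (34.0, 20.2)
  x^k = (0.0, 0.0), subgradient = b - a^T x = 13.0
  y^{k+1} = -4.4 + 0.2*13.0 = -1.8
Dual objective at y_3 = -1.8: reduced costs (21.0, 12.4), box minimizer x = (0.0, 0.0)
g(y_3) = b*y + (c1 - a1*y)*x1 + (c2 - a2*y)*x2 = 13*(-1.8) + 21.0*0.0 + 12.4*0.0 = -23.4 + 0.0 + 0.0 = -23.4


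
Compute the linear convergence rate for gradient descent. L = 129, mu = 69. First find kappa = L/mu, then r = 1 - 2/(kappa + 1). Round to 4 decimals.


Step 1: Compute the condition number.
kappa = L/mu = 129/69 = 1.8696
Step 2: Compute the convergence rate.
r = 1 - 2/(kappa + 1) = 1 - 2*mu/(L + mu) = (L - mu)/(L + mu) = 60/198 = 0.303


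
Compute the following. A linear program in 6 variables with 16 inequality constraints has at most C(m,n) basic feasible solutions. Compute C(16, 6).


Each vertex corresponds to some choice of n active constraints out of m, so the number of vertices is at most C(m, n) = m! / (n!(m-n)!).
m = 16, n = 6
Numerator: 16 * 15 * 14 * 13 * 12 * 11
Denominator: 6! = 720
C(16, 6) = 8008


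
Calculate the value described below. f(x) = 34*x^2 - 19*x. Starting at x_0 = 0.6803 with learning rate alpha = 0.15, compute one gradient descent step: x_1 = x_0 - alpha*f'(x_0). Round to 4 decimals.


We compute the gradient at x_0 and apply the update.
f'(x) = 68*x - 19
f'(0.6803) = 68*0.6803 - 19 = 27.2604
x_1 = 0.6803 - 0.15*27.2604 = -3.4088


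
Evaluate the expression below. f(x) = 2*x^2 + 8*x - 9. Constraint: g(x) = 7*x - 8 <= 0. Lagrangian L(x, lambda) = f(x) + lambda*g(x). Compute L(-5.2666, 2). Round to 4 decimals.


Step 1: Evaluate f(x).
f(-5.2666) = 2*(-5.2666)^2 + 8*(-5.2666) - 9 = 4.3414
Step 2: Evaluate g(x).
g(-5.2666) = 7*-5.2666 - 8 = -44.8662
Step 3: Compute Lagrangian.
L = 4.3414 + 2*-44.8662 = -85.391


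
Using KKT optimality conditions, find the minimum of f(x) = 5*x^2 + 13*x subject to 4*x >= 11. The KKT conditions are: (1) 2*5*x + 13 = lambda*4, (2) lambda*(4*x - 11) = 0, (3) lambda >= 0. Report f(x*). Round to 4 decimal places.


Step 1: Try lambda = 0 (constraint inactive).
x_unc = -13/(2*5) = -1.3
Check: 4*-1.3 = -5.2 < 11 -- violated!
Step 2: Constraint must be active: 4*x = 11
x* = 11/4 = 2.75
lambda = (2*5*2.75 + 13)/4 = 10.125
Step 3: Compute optimal value.
f(x*) = 5*2.75^2 + 13*2.75 = 73.5625


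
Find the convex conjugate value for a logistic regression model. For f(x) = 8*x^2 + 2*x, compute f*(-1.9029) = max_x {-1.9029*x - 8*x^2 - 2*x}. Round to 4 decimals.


f*(y) = sup_x {y*x - a*x^2 - b*x} = sup_x {(y-b)*x - a*x^2}
FOC: (y - b) - 2a*x = 0 => x* = (y - b)/(2a)
x* = (-1.9029 - 2)/(2*8) = -0.2439
f*(-1.9029) = (y-b)^2/(4a) = (-1.9029 - 2)^2/(4*8)
= 15.2326/32 = 0.476


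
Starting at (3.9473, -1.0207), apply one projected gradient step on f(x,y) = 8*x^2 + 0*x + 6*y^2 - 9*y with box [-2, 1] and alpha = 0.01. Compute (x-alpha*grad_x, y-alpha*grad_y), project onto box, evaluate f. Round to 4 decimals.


Step 1: Compute gradient at (3.9473, -1.0207).
grad_x = 2*8*3.9473 + 0 = 63.1568
grad_y = 2*6*-1.0207 - 9 = -21.2484
Step 2: Gradient step.
x_raw = 3.9473 - 0.01*63.1568 = 3.3157
y_raw = -1.0207 - 0.01*-21.2484 = -0.8082
Step 3: Project onto [-2, 1].
x_proj = clip(3.3157) = 1.0
y_proj = clip(-0.8082) = -0.8082
Step 4: Evaluate f.
f(1.0, -0.8082) = 19.1932


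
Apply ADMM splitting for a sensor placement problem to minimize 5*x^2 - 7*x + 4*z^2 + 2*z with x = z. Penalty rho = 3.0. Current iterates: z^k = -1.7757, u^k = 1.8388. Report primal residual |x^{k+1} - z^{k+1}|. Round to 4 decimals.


ADMM iteration with rho = 3.0, z^k = -1.7757, u^k = 1.8388
Step 1: x-update.
Minimize 5*x^2 - 7*x + (3.0/2)*(x + 1.7757 + 1.8388)^2
FOC: (2*5 + 3.0)*x = 7 + 3.0*(-1.7757 - 1.8388)
x^{k+1} = -0.2957
Step 2: z-update.
Minimize 4*z^2 + 2*z + (3.0/2)*(-0.2957 - z + 1.8388)^2
FOC: (2*4 + 3.0)*z = -2 + 3.0*(-0.2957 + 1.8388)
z^{k+1} = 0.239
Step 3: u-update.
u^{k+1} = 1.8388 - 0.2957 - 0.239 = 1.3041
Step 4: Primal residual = |-0.2957 - 0.239| = 0.5347


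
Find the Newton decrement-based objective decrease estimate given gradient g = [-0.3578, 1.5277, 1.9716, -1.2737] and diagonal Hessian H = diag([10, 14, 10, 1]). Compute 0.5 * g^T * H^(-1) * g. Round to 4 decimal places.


Step 1: H is diagonal, so H^(-1) * g = [-0.0358, 0.1091, 0.1972, -1.2737].
Step 2: g^T H^(-1) g = sum_i g_i^2 / H_ii
  = (-0.3578)^2/10 + (1.5277)^2/14 + (1.9716)^2/10 + (-1.2737)^2/1
  = 0.0128 + 0.1667 + 0.3887 + 1.6223 = 2.1905
Step 3: Objective decrease = 0.5 * g^T H^(-1) g = 1.0953


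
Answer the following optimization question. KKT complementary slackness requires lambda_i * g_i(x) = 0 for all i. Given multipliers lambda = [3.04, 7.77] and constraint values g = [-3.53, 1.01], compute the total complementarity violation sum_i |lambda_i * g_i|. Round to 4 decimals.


KKT complementary slackness check:
lambda_1 * g_1 = 3.04 * -3.53 = -10.7312
lambda_2 * g_2 = 7.77 * 1.01 = 7.8477
Total violation = 10.7312 + 7.8477 = 18.5789


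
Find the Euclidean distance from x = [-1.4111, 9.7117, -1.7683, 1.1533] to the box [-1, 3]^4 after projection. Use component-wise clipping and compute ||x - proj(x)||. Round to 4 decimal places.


Project each component onto [-1, 3].
clip(-1.4111) = -1.0, clip(9.7117) = 3.0, clip(-1.7683) = -1.0, clip(1.1533) = 1.1533
Projection = [-1.0, 3.0, -1.0, 1.1533]
Squared diffs: [0.169, 45.0469, 0.5903, 0.0]
Distance = sqrt(45.8062) = 6.768


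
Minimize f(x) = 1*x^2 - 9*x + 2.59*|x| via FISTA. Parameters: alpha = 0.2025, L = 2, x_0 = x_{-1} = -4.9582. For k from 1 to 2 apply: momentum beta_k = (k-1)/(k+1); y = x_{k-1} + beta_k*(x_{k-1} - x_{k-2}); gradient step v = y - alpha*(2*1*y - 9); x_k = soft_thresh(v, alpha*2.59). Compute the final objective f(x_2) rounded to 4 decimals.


FISTA on f(x) = 1*x^2 - 9*x + 2.59*|x|
L = 2, alpha = 0.2025
Iteration 1: beta = 0.0, y = -4.9582 + 0.0*(-4.9582 + 4.9582) = -4.9582
  grad(y) = -18.9164, v = y - alpha*grad = -1.1276
  prox(v) = soft_thresh(-1.1276, 0.5245) = -0.6032
Iteration 2: beta = 0.3333, y = -0.6032 + 0.3333*(-0.6032 + 4.9582) = 0.8485
  grad(y) = -7.3029, v = y - alpha*grad = 2.3274
  prox(v) = soft_thresh(2.3274, 0.5245) = 1.8029
f(x_2) = 1*1.8029^2 - 9*1.8029 + 2.59*|1.8029| = -8.3061


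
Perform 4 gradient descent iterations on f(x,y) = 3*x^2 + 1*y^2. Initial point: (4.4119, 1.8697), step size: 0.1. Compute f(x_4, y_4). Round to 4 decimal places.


Gradient descent on f(x,y) = 3*x^2 + 1*y^2.
Starting point: (4.4119, 1.8697), alpha = 0.1
Step 1: grad_x = 2*3*4.4119 = 26.4714, grad_y = 2*1*1.8697 = 3.7394
  x_1 = 4.4119 - 0.1*26.4714 = 1.7648
  y_1 = 1.8697 - 0.1*3.7394 = 1.4958
Step 2: grad_x = 2*3*1.7648 = 10.5886, grad_y = 2*1*1.4958 = 2.9915
  x_2 = 1.7648 - 0.1*10.5886 = 0.7059
  y_2 = 1.4958 - 0.1*2.9915 = 1.1966
Step 3: grad_x = 2*3*0.7059 = 4.2354, grad_y = 2*1*1.1966 = 2.3932
  x_3 = 0.7059 - 0.1*4.2354 = 0.2824
  y_3 = 1.1966 - 0.1*2.3932 = 0.9573
Step 4: grad_x = 2*3*0.2824 = 1.6942, grad_y = 2*1*0.9573 = 1.9146
  x_4 = 0.2824 - 0.1*1.6942 = 0.1129
  y_4 = 0.9573 - 0.1*1.9146 = 0.7658
f(0.1129, 0.7658) = 3*0.1129^2 + 1*0.7658^2 = 0.6248


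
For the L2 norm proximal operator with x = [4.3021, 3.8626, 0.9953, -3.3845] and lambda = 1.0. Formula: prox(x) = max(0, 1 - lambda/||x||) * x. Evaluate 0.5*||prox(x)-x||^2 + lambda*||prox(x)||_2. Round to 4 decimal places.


Step 1: Compute ||x||.
||x|| = 6.773
Step 2: Compute scaling factor.
scale = max(0, 1 - 1.0/6.773) = 0.8524
Step 3: prox(x) = [3.6669, 3.2923, 0.8483, -2.8848]
||prox(x)|| = 5.773
Step 4: Proximal objective.
0.5*||prox-x||^2 = 0.5
lambda*||prox|| = 5.773
Total = 6.273


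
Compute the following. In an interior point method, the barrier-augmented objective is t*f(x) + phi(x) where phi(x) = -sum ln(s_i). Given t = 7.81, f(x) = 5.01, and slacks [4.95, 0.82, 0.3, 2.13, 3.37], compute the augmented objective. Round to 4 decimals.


Step 1: Compute log-barrier.
ln values: [1.5994, -0.1985, -1.204, 0.7561, 1.2149]
phi = -(1.5994 - 0.1985 - 1.204 + 0.7561 + 1.2149) = -2.168
Step 2: Compute augmented objective.
t*f(x) = 7.81*5.01 = 39.1281
Total = 39.1281 - 2.168 = 36.9601


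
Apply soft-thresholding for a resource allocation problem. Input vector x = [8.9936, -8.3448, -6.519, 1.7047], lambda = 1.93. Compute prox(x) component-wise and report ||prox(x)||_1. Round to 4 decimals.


Soft-thresholding with lambda = 1.93:
prox(8.9936) = sign(8.9936)*max(|8.9936| - 1.93, 0) = 7.0636
prox(-8.3448) = sign(-8.3448)*max(|-8.3448| - 1.93, 0) = -6.4148
prox(-6.519) = sign(-6.519)*max(|-6.519| - 1.93, 0) = -4.589
prox(1.7047) = sign(1.7047)*max(|1.7047| - 1.93, 0) = 0.0
prox(x) = [7.0636, -6.4148, -4.589, 0.0]
||prox(x)||_1 = 7.0636 + 6.4148 + 4.589 + 0.0 = 18.0674


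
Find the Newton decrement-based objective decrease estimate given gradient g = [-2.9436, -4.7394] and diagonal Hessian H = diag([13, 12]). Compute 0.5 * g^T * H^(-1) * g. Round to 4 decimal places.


Step 1: H is diagonal, so H^(-1) * g = [-0.2264, -0.395].
Step 2: g^T H^(-1) g = sum_i g_i^2 / H_ii
  = (-2.9436)^2/13 + (-4.7394)^2/12
  = 0.6665 + 1.8718 = 2.5383
Step 3: Objective decrease = 0.5 * g^T H^(-1) g = 1.2692


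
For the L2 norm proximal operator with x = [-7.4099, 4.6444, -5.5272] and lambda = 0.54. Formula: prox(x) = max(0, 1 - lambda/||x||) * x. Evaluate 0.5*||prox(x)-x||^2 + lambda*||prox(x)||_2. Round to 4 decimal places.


Step 1: Compute ||x||.
||x|| = 10.3454
Step 2: Compute scaling factor.
scale = max(0, 1 - 0.54/10.3454) = 0.9478
Step 3: prox(x) = [-7.0231, 4.402, -5.2387]
||prox(x)|| = 9.8054
Step 4: Proximal objective.
0.5*||prox-x||^2 = 0.1458
lambda*||prox|| = 5.2949
Total = 5.4407


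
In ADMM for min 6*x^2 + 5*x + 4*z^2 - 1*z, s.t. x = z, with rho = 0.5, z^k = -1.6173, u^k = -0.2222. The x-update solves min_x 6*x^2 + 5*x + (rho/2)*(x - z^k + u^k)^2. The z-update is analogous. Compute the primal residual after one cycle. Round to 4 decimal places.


ADMM iteration with rho = 0.5, z^k = -1.6173, u^k = -0.2222
Step 1: x-update.
Minimize 6*x^2 + 5*x + (0.5/2)*(x + 1.6173 - 0.2222)^2
FOC: (2*6 + 0.5)*x = -5 + 0.5*(-1.6173 + 0.2222)
x^{k+1} = -0.4558
Step 2: z-update.
Minimize 4*z^2 - 1*z + (0.5/2)*(-0.4558 - z - 0.2222)^2
FOC: (2*4 + 0.5)*z = 1 + 0.5*(-0.4558 - 0.2222)
z^{k+1} = 0.0778
Step 3: u-update.
u^{k+1} = -0.2222 - 0.4558 - 0.0778 = -0.7558
Step 4: Primal residual = |-0.4558 - 0.0778| = 0.5336


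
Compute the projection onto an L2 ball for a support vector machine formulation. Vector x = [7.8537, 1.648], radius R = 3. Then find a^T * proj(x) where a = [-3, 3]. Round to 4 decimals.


Step 1: Compute ||x|| (intermediates to 6 decimals).
||x|| = sqrt(7.8537^2 + 1.648^2) = 8.024743
Step 2: Project.
Since ||x|| > R, scale = R/||x|| = 3/8.024743 = 0.373844, proj(x) = scale * x
proj(x) = [2.936059, 0.616095]
Step 3: Dot product.
a^T * proj(x) = -3*2.936059 + 3*0.616095 = -6.9599


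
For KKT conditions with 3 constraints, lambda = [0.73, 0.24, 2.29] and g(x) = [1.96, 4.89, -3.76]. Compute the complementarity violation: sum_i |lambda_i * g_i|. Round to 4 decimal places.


KKT complementary slackness check:
lambda_1 * g_1 = 0.73 * 1.96 = 1.4308
lambda_2 * g_2 = 0.24 * 4.89 = 1.1736
lambda_3 * g_3 = 2.29 * -3.76 = -8.6104
Total violation = 1.4308 + 1.1736 + 8.6104 = 11.2148


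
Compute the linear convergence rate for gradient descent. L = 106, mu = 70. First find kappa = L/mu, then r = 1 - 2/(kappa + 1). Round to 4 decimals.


Step 1: Compute the condition number.
kappa = L/mu = 106/70 = 1.5143
Step 2: Compute the convergence rate.
r = 1 - 2/(kappa + 1) = 1 - 2*mu/(L + mu) = (L - mu)/(L + mu) = 36/176 = 0.2045


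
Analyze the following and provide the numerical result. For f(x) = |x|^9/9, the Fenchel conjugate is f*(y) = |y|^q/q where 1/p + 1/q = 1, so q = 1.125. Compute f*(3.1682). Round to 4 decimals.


The conjugate exponent q satisfies 1/p + 1/q = 1.
p = 9, so q = 9/(9 - 1) = 1.125
|y|^q = 3.1682^1.125 = 3.6594
f*(3.1682) = 3.6594 / 1.125 = 3.2528


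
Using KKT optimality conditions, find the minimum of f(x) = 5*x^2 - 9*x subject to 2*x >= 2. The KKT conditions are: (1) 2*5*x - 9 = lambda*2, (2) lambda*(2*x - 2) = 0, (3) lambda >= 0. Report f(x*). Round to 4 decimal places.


Step 1: Try lambda = 0 (constraint inactive).
x_unc = 9/(2*5) = 0.9
Check: 2*0.9 = 1.8 < 2 -- violated!
Step 2: Constraint must be active: 2*x = 2
x* = 2/2 = 1.0
lambda = (2*5*1.0 - 9)/2 = 0.5
Step 3: Compute optimal value.
f(x*) = 5*1.0^2 - 9*1.0 = -4.0


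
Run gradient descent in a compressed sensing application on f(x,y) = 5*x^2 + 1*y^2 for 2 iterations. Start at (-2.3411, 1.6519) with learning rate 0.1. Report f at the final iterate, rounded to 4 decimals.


Gradient descent on f(x,y) = 5*x^2 + 1*y^2.
Starting point: (-2.3411, 1.6519), alpha = 0.1
Step 1: grad_x = 2*5*-2.3411 = -23.411, grad_y = 2*1*1.6519 = 3.3038
  x_1 = -2.3411 - 0.1*-23.411 = 0.0
  y_1 = 1.6519 - 0.1*3.3038 = 1.3215
Step 2: grad_x = 2*5*0.0 = 0.0, grad_y = 2*1*1.3215 = 2.643
  x_2 = 0.0 - 0.1*0.0 = 0.0
  y_2 = 1.3215 - 0.1*2.643 = 1.0572
f(0.0, 1.0572) = 5*0.0^2 + 1*1.0572^2 = 1.1177


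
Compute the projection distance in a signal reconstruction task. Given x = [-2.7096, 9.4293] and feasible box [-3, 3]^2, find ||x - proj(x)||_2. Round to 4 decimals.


Project each component onto [-3, 3].
clip(-2.7096) = -2.7096, clip(9.4293) = 3.0
Projection = [-2.7096, 3.0]
Squared diffs: [0.0, 41.3359]
Distance = sqrt(41.3359) = 6.4293


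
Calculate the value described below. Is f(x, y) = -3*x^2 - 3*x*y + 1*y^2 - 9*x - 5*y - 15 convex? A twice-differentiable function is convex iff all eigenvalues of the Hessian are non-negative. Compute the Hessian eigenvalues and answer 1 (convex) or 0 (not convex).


The Hessian of f(x,y) = -3*x^2 - 3*x*y + 1*y^2 - 9*x - 5*y - 15 is:
H = [[-6, -3], [-3, 2]]
Trace = -6 + 2 = -4
Determinant = -6*2 - (-3)^2 = -21
Discriminant = (-4)^2 - 4*-21 = 100.0
Eigenvalues: lambda_1 = -7.0, lambda_2 = 3.0
The function is not convex.

0


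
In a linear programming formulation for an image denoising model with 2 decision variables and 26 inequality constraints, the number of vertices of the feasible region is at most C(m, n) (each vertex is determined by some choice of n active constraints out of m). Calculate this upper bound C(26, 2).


Each vertex corresponds to some choice of n active constraints out of m, so the number of vertices is at most C(m, n) = m! / (n!(m-n)!).
m = 26, n = 2
Numerator: 26 * 25
Denominator: 2! = 2
C(26, 2) = 325


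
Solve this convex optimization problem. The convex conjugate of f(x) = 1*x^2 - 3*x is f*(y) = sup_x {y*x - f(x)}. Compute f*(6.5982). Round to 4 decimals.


f*(y) = sup_x {y*x - a*x^2 - b*x} = sup_x {(y-b)*x - a*x^2}
FOC: (y - b) - 2a*x = 0 => x* = (y - b)/(2a)
x* = (6.5982 + 3)/(2*1) = 4.7991
f*(6.5982) = (y-b)^2/(4a) = (6.5982 + 3)^2/(4*1)
= 92.1254/4 = 23.0314


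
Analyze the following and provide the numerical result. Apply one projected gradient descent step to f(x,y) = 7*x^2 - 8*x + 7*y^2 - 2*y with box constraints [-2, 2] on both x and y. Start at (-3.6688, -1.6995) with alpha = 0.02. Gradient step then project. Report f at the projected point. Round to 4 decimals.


Step 1: Compute gradient at (-3.6688, -1.6995).
grad_x = 2*7*-3.6688 - 8 = -59.3632
grad_y = 2*7*-1.6995 - 2 = -25.793
Step 2: Gradient step.
x_raw = -3.6688 - 0.02*-59.3632 = -2.4815
y_raw = -1.6995 - 0.02*-25.793 = -1.1836
Step 3: Project onto [-2, 2].
x_proj = clip(-2.4815) = -2.0
y_proj = clip(-1.1836) = -1.1836
Step 4: Evaluate f.
f(-2.0, -1.1836) = 56.1743


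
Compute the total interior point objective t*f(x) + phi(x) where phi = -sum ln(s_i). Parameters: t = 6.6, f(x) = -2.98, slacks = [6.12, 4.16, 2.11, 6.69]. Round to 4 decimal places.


Step 1: Compute log-barrier.
ln values: [1.8116, 1.4255, 0.7467, 1.9006]
phi = -(1.8116 + 1.4255 + 0.7467 + 1.9006) = -5.8844
Step 2: Compute augmented objective.
t*f(x) = 6.6*-2.98 = -19.668
Total = -19.668 - 5.8844 = -25.5524


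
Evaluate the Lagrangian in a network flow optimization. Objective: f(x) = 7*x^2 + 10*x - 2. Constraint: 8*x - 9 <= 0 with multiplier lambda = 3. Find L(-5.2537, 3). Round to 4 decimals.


Step 1: Evaluate f(x).
f(-5.2537) = 7*(-5.2537)^2 + 10*(-5.2537) - 2 = 138.6725
Step 2: Evaluate g(x).
g(-5.2537) = 8*-5.2537 - 9 = -51.0296
Step 3: Compute Lagrangian.
L = 138.6725 + 3*-51.0296 = -14.4163


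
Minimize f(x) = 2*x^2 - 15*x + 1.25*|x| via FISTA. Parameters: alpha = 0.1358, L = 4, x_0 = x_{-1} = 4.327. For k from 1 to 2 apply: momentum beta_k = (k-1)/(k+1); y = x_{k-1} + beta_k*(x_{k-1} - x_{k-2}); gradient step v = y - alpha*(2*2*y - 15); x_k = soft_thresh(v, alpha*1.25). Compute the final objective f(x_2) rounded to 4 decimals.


FISTA on f(x) = 2*x^2 - 15*x + 1.25*|x|
L = 4, alpha = 0.1358
Iteration 1: beta = 0.0, y = 4.327 + 0.0*(4.327 - 4.327) = 4.327
  grad(y) = 2.308, v = y - alpha*grad = 4.0136
  prox(v) = soft_thresh(4.0136, 0.1698) = 3.8438
Iteration 2: beta = 0.3333, y = 3.8438 + 0.3333*(3.8438 - 4.327) = 3.6828
  grad(y) = -0.2689, v = y - alpha*grad = 3.7193
  prox(v) = soft_thresh(3.7193, 0.1698) = 3.5495
f(x_2) = 2*3.5495^2 - 15*3.5495 + 1.25*|3.5495| = -23.6077


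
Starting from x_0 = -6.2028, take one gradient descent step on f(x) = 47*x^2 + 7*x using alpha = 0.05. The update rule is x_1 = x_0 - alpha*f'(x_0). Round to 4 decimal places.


We compute the gradient at x_0 and apply the update.
f'(x) = 94*x + 7
f'(-6.2028) = 94*-6.2028 + 7 = -576.0632
x_1 = -6.2028 - 0.05*-576.0632 = 22.6004


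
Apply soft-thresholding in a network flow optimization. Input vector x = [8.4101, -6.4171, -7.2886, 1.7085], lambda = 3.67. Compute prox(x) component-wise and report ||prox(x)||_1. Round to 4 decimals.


Soft-thresholding with lambda = 3.67:
prox(8.4101) = sign(8.4101)*max(|8.4101| - 3.67, 0) = 4.7401
prox(-6.4171) = sign(-6.4171)*max(|-6.4171| - 3.67, 0) = -2.7471
prox(-7.2886) = sign(-7.2886)*max(|-7.2886| - 3.67, 0) = -3.6186
prox(1.7085) = sign(1.7085)*max(|1.7085| - 3.67, 0) = 0.0
prox(x) = [4.7401, -2.7471, -3.6186, 0.0]
||prox(x)||_1 = 4.7401 + 2.7471 + 3.6186 + 0.0 = 11.1058


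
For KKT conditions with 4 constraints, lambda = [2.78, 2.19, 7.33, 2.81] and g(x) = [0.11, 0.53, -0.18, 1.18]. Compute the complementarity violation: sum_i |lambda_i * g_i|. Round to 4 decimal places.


KKT complementary slackness check:
lambda_1 * g_1 = 2.78 * 0.11 = 0.3058
lambda_2 * g_2 = 2.19 * 0.53 = 1.1607
lambda_3 * g_3 = 7.33 * -0.18 = -1.3194
lambda_4 * g_4 = 2.81 * 1.18 = 3.3158
Total violation = 0.3058 + 1.1607 + 1.3194 + 3.3158 = 6.1017


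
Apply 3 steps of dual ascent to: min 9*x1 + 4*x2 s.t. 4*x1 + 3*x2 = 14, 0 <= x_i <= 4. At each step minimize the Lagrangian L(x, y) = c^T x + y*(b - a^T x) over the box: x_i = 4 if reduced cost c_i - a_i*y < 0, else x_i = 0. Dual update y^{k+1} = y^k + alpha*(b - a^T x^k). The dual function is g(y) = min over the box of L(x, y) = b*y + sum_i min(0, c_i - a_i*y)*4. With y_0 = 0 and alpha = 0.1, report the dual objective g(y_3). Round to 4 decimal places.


Dual ascent for LP: min 9*x1 + 4*x2, 4*x1 + 3*x2 = 14, 0 <= x_i <= 4
Step 1: y^k = 0.0, reduced costs: (9.0, 4.0)
  x^k = (0.0, 0.0), subgradient = b - a^T x = 14.0
  y^{k+1} = 0.0 + 0.1*14.0 = 1.4
Step 2: y^k = 1.4, reduced costs: (3.4, -0.2)
  x^k = (0.0, 4.0), subgradient = b - a^T x = 2.0
  y^{k+1} = 1.4 + 0.1*2.0 = 1.6
Step 3: y^k = 1.6, reduced costs: (2.6, -0.8)
  x^k = (0.0, 4.0), subgradient = b - a^T x = 2.0
  y^{k+1} = 1.6 + 0.1*2.0 = 1.8
Dual objective at y_3 = 1.8: reduced costs (1.8, -1.4), box minimizer x = (0.0, 4.0)
g(y_3) = b*y + (c1 - a1*y)*x1 + (c2 - a2*y)*x2 = 14*1.8 + 1.8*0.0 + (-1.4)*4.0 = 25.2 + 0.0 - 5.6 = 19.6


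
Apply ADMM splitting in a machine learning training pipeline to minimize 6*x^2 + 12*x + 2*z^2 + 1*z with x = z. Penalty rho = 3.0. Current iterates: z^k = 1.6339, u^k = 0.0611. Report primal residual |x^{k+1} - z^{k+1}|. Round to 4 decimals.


ADMM iteration with rho = 3.0, z^k = 1.6339, u^k = 0.0611
Step 1: x-update.
Minimize 6*x^2 + 12*x + (3.0/2)*(x - 1.6339 + 0.0611)^2
FOC: (2*6 + 3.0)*x = -12 + 3.0*(1.6339 - 0.0611)
x^{k+1} = -0.4854
Step 2: z-update.
Minimize 2*z^2 + 1*z + (3.0/2)*(-0.4854 - z + 0.0611)^2
FOC: (2*2 + 3.0)*z = -1 + 3.0*(-0.4854 + 0.0611)
z^{k+1} = -0.3247
Step 3: u-update.
u^{k+1} = 0.0611 - 0.4854 + 0.3247 = -0.0996
Step 4: Primal residual = |-0.4854 + 0.3247| = 0.1607


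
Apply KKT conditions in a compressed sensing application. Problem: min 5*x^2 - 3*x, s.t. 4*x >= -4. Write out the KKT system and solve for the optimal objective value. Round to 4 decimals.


Step 1: Try lambda = 0 (constraint inactive).
Stationarity: 2*5*x - 3 = 0
x* = 3/(2*5) = 0.3
Check constraint: 4*0.3 = 1.2 >= -4 -- satisfied.
Step 2: Compute optimal value.
f(x*) = 5*0.3^2 - 3*0.3 = -0.45


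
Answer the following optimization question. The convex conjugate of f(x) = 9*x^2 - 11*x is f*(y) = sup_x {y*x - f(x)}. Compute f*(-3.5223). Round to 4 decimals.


f*(y) = sup_x {y*x - a*x^2 - b*x} = sup_x {(y-b)*x - a*x^2}
FOC: (y - b) - 2a*x = 0 => x* = (y - b)/(2a)
x* = (-3.5223 + 11)/(2*9) = 0.4154
f*(-3.5223) = (y-b)^2/(4a) = (-3.5223 + 11)^2/(4*9)
= 55.916/36 = 1.5532


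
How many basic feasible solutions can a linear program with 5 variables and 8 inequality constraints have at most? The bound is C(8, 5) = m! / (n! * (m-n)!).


Each vertex corresponds to some choice of n active constraints out of m, so the number of vertices is at most C(m, n) = m! / (n!(m-n)!).
m = 8, n = 5
Numerator: 8 * 7 * 6 * 5 * 4
Denominator: 5! = 120
C(8, 5) = 56


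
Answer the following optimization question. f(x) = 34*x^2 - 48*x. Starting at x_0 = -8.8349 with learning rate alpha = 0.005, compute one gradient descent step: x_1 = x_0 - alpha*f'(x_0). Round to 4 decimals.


We compute the gradient at x_0 and apply the update.
f'(x) = 68*x - 48
f'(-8.8349) = 68*-8.8349 - 48 = -648.7732
x_1 = -8.8349 - 0.005*-648.7732 = -5.591


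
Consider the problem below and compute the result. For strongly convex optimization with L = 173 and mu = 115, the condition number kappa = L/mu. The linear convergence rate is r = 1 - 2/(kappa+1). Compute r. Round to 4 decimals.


Step 1: Compute the condition number.
kappa = L/mu = 173/115 = 1.5043
Step 2: Compute the convergence rate.
r = 1 - 2/(kappa + 1) = 1 - 2*mu/(L + mu) = (L - mu)/(L + mu) = 58/288 = 0.2014


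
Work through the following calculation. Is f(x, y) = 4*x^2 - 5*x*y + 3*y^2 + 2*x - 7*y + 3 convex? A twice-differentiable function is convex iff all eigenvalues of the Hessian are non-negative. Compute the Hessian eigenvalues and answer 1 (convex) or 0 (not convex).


The Hessian of f(x,y) = 4*x^2 - 5*x*y + 3*y^2 + 2*x - 7*y + 3 is:
H = [[8, -5], [-5, 6]]
Trace = 8 + 6 = 14
Determinant = 8*6 - (-5)^2 = 23
Discriminant = (14)^2 - 4*23 = 104.0
Eigenvalues: lambda_1 = 1.901, lambda_2 = 12.099
The function is convex.

1


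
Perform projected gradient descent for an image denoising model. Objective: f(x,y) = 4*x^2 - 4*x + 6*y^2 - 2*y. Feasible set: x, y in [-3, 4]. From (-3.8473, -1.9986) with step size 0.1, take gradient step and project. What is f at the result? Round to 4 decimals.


Step 1: Compute gradient at (-3.8473, -1.9986).
grad_x = 2*4*-3.8473 - 4 = -34.7784
grad_y = 2*6*-1.9986 - 2 = -25.9832
Step 2: Gradient step.
x_raw = -3.8473 - 0.1*-34.7784 = -0.3695
y_raw = -1.9986 - 0.1*-25.9832 = 0.5997
Step 3: Project onto [-3, 4].
x_proj = clip(-0.3695) = -0.3695
y_proj = clip(0.5997) = 0.5997
Step 4: Evaluate f.
f(-0.3695, 0.5997) = 2.9824


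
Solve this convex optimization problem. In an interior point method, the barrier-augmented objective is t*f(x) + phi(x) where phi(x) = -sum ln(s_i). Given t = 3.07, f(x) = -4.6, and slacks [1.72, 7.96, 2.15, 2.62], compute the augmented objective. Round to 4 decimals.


Step 1: Compute log-barrier.
ln values: [0.5423, 2.0744, 0.7655, 0.9632]
phi = -(0.5423 + 2.0744 + 0.7655 + 0.9632) = -4.3454
Step 2: Compute augmented objective.
t*f(x) = 3.07*-4.6 = -14.122
Total = -14.122 - 4.3454 = -18.4674


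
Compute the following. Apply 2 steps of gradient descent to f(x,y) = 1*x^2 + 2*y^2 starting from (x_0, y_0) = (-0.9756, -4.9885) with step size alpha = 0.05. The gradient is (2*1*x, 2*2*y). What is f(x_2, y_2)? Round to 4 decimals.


Gradient descent on f(x,y) = 1*x^2 + 2*y^2.
Starting point: (-0.9756, -4.9885), alpha = 0.05
Step 1: grad_x = 2*1*-0.9756 = -1.9512, grad_y = 2*2*-4.9885 = -19.954
  x_1 = -0.9756 - 0.05*-1.9512 = -0.878
  y_1 = -4.9885 - 0.05*-19.954 = -3.9908
Step 2: grad_x = 2*1*-0.878 = -1.7561, grad_y = 2*2*-3.9908 = -15.9632
  x_2 = -0.878 - 0.05*-1.7561 = -0.7902
  y_2 = -3.9908 - 0.05*-15.9632 = -3.1926
f(-0.7902, -3.1926) = 1*(-0.7902)^2 + 2*(-3.1926)^2 = 21.0104


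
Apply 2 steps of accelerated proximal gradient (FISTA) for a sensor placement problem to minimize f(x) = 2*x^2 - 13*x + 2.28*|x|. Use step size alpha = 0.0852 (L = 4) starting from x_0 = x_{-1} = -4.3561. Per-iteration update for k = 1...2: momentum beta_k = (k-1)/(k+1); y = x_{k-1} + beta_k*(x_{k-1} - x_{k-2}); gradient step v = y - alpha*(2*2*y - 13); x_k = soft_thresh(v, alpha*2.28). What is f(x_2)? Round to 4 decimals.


FISTA on f(x) = 2*x^2 - 13*x + 2.28*|x|
L = 4, alpha = 0.0852
Iteration 1: beta = 0.0, y = -4.3561 + 0.0*(-4.3561 + 4.3561) = -4.3561
  grad(y) = -30.4244, v = y - alpha*grad = -1.7639
  prox(v) = soft_thresh(-1.7639, 0.1943) = -1.5697
Iteration 2: beta = 0.3333, y = -1.5697 + 0.3333*(-1.5697 + 4.3561) = -0.6409
  grad(y) = -15.5635, v = y - alpha*grad = 0.6851
  prox(v) = soft_thresh(0.6851, 0.1943) = 0.4909
f(x_2) = 2*0.4909^2 - 13*0.4909 + 2.28*|0.4909| = -4.7803


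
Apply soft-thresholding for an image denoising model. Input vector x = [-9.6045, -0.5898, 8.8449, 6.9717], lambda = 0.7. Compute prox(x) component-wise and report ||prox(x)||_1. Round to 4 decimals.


Soft-thresholding with lambda = 0.7:
prox(-9.6045) = sign(-9.6045)*max(|-9.6045| - 0.7, 0) = -8.9045
prox(-0.5898) = sign(-0.5898)*max(|-0.5898| - 0.7, 0) = 0.0
prox(8.8449) = sign(8.8449)*max(|8.8449| - 0.7, 0) = 8.1449
prox(6.9717) = sign(6.9717)*max(|6.9717| - 0.7, 0) = 6.2717
prox(x) = [-8.9045, 0.0, 8.1449, 6.2717]
||prox(x)||_1 = 8.9045 + 0.0 + 8.1449 + 6.2717 = 23.3211


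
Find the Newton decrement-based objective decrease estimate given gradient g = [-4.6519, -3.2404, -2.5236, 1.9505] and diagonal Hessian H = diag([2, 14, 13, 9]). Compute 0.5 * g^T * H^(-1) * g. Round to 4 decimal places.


Step 1: H is diagonal, so H^(-1) * g = [-2.326, -0.2315, -0.1941, 0.2167].
Step 2: g^T H^(-1) g = sum_i g_i^2 / H_ii
  = (-4.6519)^2/2 + (-3.2404)^2/14 + (-2.5236)^2/13 + (1.9505)^2/9
  = 10.8201 + 0.75 + 0.4899 + 0.4227 = 12.4827
Step 3: Objective decrease = 0.5 * g^T H^(-1) g = 6.2414
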